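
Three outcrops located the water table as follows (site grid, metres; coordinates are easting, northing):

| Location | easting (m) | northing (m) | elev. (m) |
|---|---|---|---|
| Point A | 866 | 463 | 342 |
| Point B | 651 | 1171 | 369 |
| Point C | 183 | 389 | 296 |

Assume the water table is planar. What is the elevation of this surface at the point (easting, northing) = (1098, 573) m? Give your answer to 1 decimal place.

Let the plane be z = a·easting + b·northing + c.
Point B−Point A: −215a + 708b = 27;  Point C−Point A: −683a − 74b = −46.
Solving gives a = 0.061204, b = 0.056722.
Then c = 342 − a·866 − b·463 = 262.73.
At (1098, 573): z = 67.2 + 32.5 + 262.73 = 362.4 m.

362.4 m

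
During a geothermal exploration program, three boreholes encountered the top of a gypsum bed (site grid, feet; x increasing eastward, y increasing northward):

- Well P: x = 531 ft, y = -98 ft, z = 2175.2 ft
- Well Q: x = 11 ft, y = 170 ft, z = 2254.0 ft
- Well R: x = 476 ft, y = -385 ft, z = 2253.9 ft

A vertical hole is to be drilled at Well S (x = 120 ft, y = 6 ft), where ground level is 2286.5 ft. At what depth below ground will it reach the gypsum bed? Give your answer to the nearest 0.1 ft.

Let the plane be z = a·x + b·y + c.
Well Q−Well P: −520a + 268b = 78.8;  Well R−Well P: −55a − 287b = 78.7.
Solving gives a = −0.26654, b = −0.22314.
Then c = 2175.2 − a·531 − b·-98 = 2294.87.
At (120, 6): z_contact = −31.98 − 1.34 + 2294.87 = 2261.54 ft.
Depth below ground = 2286.5 − 2261.54 = 25.0 ft.

25.0 ft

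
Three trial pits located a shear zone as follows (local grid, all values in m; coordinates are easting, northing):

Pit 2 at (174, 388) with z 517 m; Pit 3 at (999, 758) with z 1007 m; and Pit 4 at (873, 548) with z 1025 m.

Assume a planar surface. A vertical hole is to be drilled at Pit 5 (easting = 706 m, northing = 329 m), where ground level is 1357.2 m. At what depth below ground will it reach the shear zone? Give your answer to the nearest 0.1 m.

Let the plane be z = a·easting + b·northing + c.
Pit 3−Pit 2: 825a + 370b = 490;  Pit 4−Pit 2: 699a + 160b = 508.
Solving gives a = 0.86520, b = −0.60483.
Then c = 517 − a·174 − b·388 = 601.13.
At (706, 329): z_contact = 610.83 − 198.99 + 601.13 = 1012.97 m.
Depth below ground = 1357.2 − 1012.97 = 344.2 m.

344.2 m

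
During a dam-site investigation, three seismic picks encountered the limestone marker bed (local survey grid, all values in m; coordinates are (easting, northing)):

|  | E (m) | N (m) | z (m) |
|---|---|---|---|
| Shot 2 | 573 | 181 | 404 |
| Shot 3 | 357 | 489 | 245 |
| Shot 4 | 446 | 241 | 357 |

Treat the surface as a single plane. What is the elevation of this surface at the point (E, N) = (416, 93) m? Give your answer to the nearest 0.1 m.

408.2 m

Two edge vectors: Shot 2→Shot 3 = (-216, 308, -159), Shot 2→Shot 4 = (-127, 60, -47).
Normal n = (Shot 2→Shot 3) × (Shot 2→Shot 4) = (-4936, 10041, 26156).
So ∂z/∂E = −n_x/n_z = 0.18871 and ∂z/∂N = −n_y/n_z = −0.38389.
Intercept c from Shot 2: 404 − 108.13 + 69.48 = 365.35.
At (416, 93): z = 78.5 − 35.7 + 365.35 = 408.2 m.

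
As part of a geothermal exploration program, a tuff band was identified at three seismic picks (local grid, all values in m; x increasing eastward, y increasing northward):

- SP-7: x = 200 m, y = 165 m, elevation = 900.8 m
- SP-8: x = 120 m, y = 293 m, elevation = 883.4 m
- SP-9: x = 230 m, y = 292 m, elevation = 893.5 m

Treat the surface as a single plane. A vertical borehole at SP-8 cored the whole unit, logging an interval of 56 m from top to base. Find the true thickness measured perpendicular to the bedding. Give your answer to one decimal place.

55.6 m

Let the plane be z = a·x + b·y + c.
SP-8−SP-7: −80a + 128b = −17.4;  SP-9−SP-7: 30a + 127b = −7.3.
Solving gives a = 0.09110, b = −0.07900.
|∇z| = √(a²+b²) = 0.12058, so dip δ = arctan(0.12058) = 6.88°.
True thickness = vertical thickness × cos δ = 56 × cos 6.88° = 55.6 m.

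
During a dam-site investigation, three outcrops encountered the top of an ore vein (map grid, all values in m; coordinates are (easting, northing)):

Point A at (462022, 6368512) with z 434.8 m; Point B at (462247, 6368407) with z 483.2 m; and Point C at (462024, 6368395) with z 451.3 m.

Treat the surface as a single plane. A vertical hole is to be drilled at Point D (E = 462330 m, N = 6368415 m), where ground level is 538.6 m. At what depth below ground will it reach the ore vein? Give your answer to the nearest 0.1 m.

44.0 m

Let the plane be z = a·E + b·N + c.
Point B−Point A: 225a − 105b = 48.4;  Point C−Point A: 2a − 117b = 16.5.
Solving gives a = 0.150499713, b = −0.138452996.
Then c = 434.8 − a·462022 − b·6368512 = 812640.19.
At (462330, 6368415): z_contact = 69580.53 − 881726.14 + 812640.19 = 494.58 m.
Depth below ground = 538.6 − 494.58 = 44.0 m.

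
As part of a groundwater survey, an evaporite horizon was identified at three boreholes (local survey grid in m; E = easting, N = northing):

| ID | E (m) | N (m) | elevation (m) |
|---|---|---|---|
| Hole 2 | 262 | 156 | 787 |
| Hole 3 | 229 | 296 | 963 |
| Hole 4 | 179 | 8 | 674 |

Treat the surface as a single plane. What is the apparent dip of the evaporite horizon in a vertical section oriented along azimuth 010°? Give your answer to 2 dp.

44.61°

Two edge vectors: Hole 2→Hole 3 = (-33, 140, 176), Hole 2→Hole 4 = (-83, -148, -113).
Normal n = (Hole 2→Hole 3) × (Hole 2→Hole 4) = (10228, -18337, 16504).
So ∂z/∂E = −n_x/n_z = −0.61973 and ∂z/∂N = −n_y/n_z = 1.11106.
Unit vector along 010° is (sin 10°, cos 10°) = (0.1736, 0.9848).
Slope in that direction = a·(0.1736) + b·(0.9848) = 0.98657.
Apparent dip = arctan|0.98657| = 44.61° (true dip is 51.8°, so apparent ≤ true as expected).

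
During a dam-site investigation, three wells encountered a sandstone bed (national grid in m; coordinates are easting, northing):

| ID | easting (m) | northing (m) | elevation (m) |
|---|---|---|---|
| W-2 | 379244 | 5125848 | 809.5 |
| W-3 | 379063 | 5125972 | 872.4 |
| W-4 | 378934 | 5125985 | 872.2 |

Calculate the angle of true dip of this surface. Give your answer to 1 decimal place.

Two edge vectors: W-2→W-3 = (-181, 124, 62.9), W-2→W-4 = (-310, 137, 62.7).
Normal n = (W-2→W-3) × (W-2→W-4) = (-842.5, -8150.3, 13643).
So ∂z/∂easting = −n_x/n_z = 0.06175 and ∂z/∂northing = −n_y/n_z = 0.59740.
Gradient magnitude |∇z| = √(a² + b²) = √(0.00381 + 0.35688) = 0.60058.
True dip = arctan(0.60058) = 31.0°, dipping toward S (azimuth ≈ 186°).

31.0°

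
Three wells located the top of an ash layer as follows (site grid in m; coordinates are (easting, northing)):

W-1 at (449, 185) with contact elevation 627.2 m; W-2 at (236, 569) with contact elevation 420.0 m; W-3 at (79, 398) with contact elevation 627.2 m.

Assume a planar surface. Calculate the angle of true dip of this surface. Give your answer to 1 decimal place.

Let the plane be z = a·E + b·N + c.
W-2−W-1: −213a + 384b = −207.2;  W-3−W-1: −370a + 213b = 0.
Solving gives a = −0.45635, b = −0.79271.
Gradient magnitude |∇z| = √(a² + b²) = √(0.20825 + 0.62839) = 0.91468.
True dip = arctan(0.91468) = 42.4°, dipping toward NNE (azimuth ≈ 030°).

42.4°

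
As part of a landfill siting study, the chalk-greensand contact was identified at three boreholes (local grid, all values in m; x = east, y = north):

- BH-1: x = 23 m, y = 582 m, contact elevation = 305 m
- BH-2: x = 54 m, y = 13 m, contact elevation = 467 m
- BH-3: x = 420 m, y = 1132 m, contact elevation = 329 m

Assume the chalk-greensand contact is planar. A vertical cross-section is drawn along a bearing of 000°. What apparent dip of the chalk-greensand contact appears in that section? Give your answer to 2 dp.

Let the plane be z = a·x + b·y + c.
BH-2−BH-1: 31a − 569b = 162;  BH-3−BH-1: 397a + 550b = 24.
Solving gives a = 0.42296, b = −0.26167.
Unit vector along 000° is (sin 0°, cos 0°) = (0.0000, 1.0000).
Slope in that direction = a·(0.0000) + b·(1.0000) = −0.26167.
Apparent dip = arctan|0.26167| = 14.66° (true dip is 26.4°, so apparent ≤ true as expected).

14.66°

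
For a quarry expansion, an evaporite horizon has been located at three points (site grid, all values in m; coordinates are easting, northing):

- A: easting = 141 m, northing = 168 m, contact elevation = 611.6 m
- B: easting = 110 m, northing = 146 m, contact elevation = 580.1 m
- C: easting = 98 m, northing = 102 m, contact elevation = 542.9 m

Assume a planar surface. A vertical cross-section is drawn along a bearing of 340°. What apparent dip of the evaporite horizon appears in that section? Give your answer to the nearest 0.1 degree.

25.9°

Let the plane be z = a·easting + b·northing + c.
B−A: −31a − 22b = −31.5;  C−A: −43a − 66b = −68.7.
Solving gives a = 0.51600, b = 0.70473.
Unit vector along 340° is (sin 340°, cos 340°) = (-0.3420, 0.9397).
Slope in that direction = a·(-0.3420) + b·(0.9397) = 0.48574.
Apparent dip = arctan|0.48574| = 25.9° (true dip is 41.1°, so apparent ≤ true as expected).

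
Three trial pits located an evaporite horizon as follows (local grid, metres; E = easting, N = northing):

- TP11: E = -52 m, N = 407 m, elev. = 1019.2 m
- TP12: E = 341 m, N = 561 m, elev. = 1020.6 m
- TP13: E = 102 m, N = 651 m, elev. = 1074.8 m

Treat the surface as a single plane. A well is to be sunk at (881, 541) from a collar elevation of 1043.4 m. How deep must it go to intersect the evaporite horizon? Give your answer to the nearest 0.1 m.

90.3 m

Two edge vectors: TP11→TP12 = (393, 154, 1.4), TP11→TP13 = (154, 244, 55.6).
Normal n = (TP11→TP12) × (TP11→TP13) = (8220.8, -21635.2, 72176).
So ∂z/∂E = −n_x/n_z = −0.11390 and ∂z/∂N = −n_y/n_z = 0.29976.
Intercept c from TP11: 1019.2 − 5.92 − 122.00 = 891.28.
At (881, 541): z_contact = −100.35 + 162.17 + 891.28 = 953.10 m.
Depth below ground = 1043.4 − 953.10 = 90.3 m.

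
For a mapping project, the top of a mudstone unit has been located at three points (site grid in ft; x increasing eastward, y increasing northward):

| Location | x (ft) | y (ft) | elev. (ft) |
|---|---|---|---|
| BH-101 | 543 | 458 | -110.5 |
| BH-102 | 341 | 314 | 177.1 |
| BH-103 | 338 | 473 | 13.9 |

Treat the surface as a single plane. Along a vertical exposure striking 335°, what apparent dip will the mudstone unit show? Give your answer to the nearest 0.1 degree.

33.2°

Let the plane be z = a·x + b·y + c.
BH-102−BH-101: −202a − 144b = 287.6;  BH-103−BH-101: −205a + 15b = 124.4.
Solving gives a = −0.68288, b = −1.03930.
Unit vector along 335° is (sin 335°, cos 335°) = (-0.4226, 0.9063).
Slope in that direction = a·(-0.4226) + b·(0.9063) = −0.65333.
Apparent dip = arctan|0.65333| = 33.2° (true dip is 51.2°, so apparent ≤ true as expected).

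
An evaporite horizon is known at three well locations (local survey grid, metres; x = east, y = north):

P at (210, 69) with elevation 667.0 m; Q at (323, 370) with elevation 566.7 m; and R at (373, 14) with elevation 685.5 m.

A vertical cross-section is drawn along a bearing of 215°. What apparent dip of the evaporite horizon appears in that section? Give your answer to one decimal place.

15.3°

Let the plane be z = a·x + b·y + c.
Q−P: 113a + 301b = −100.3;  R−P: 163a − 55b = 18.5.
Solving gives a = 0.00094, b = −0.33358.
Unit vector along 215° is (sin 215°, cos 215°) = (-0.5736, -0.8192).
Slope in that direction = a·(-0.5736) + b·(-0.8192) = 0.27271.
Apparent dip = arctan|0.27271| = 15.3° (true dip is 18.4°, so apparent ≤ true as expected).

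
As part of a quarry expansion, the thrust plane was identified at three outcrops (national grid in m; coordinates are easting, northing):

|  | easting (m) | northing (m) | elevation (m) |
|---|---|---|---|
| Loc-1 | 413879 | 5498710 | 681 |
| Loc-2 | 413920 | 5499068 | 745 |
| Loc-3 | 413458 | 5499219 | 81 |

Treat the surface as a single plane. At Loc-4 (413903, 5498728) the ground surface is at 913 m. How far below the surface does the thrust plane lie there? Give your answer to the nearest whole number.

197 m

Two edge vectors: Loc-1→Loc-2 = (41, 358, 64), Loc-1→Loc-3 = (-421, 509, -600).
Normal n = (Loc-1→Loc-2) × (Loc-1→Loc-3) = (-247376, -2344, 171587).
So ∂z/∂easting = −n_x/n_z = 1.44169430 and ∂z/∂northing = −n_y/n_z = 0.01366071.
Intercept c from Loc-1: 681 − 596687.00 − 75116.27 = −671122.27.
At (413903, 5498728): z_contact = 596721.6 + 75116.5 − 671122.27 = 715.8 m.
Depth below ground = 913 − 715.8 = 197 m.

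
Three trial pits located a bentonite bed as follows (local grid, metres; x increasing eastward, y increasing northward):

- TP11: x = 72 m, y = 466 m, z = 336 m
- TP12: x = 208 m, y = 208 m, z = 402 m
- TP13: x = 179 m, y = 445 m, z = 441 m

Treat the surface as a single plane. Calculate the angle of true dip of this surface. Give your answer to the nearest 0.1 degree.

Two edge vectors: TP11→TP12 = (136, -258, 66), TP11→TP13 = (107, -21, 105).
Normal n = (TP11→TP12) × (TP11→TP13) = (-25704, -7218, 24750).
So ∂z/∂x = −n_x/n_z = 1.03855 and ∂z/∂y = −n_y/n_z = 0.29164.
Gradient magnitude |∇z| = √(a² + b²) = √(1.07858 + 0.08505) = 1.07872.
True dip = arctan(1.07872) = 47.2°, dipping toward WSW (azimuth ≈ 254°).

47.2°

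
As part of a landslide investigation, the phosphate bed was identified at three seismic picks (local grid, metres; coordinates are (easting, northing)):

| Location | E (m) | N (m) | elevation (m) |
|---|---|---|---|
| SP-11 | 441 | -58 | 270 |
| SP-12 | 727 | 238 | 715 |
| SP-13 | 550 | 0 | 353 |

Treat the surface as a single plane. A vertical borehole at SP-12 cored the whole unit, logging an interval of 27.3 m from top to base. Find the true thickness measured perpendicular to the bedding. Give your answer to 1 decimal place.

Let the plane be z = a·E + b·N + c.
SP-12−SP-11: 286a + 296b = 445;  SP-13−SP-11: 109a + 58b = 83.
Solving gives a = −0.07923, b = 1.57993.
|∇z| = √(a²+b²) = 1.58192, so dip δ = arctan(1.58192) = 57.70°.
True thickness = vertical thickness × cos δ = 27.3 × cos 57.70° = 14.6 m.

14.6 m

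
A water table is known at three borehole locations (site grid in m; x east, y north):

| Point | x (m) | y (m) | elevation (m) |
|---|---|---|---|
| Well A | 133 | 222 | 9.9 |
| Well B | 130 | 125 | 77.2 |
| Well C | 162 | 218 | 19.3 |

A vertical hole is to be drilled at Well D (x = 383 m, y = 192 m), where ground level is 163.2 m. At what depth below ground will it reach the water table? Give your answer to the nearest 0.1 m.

75.4 m

Two edge vectors: Well A→Well B = (-3, -97, 67.3), Well A→Well C = (29, -4, 9.4).
Normal n = (Well A→Well B) × (Well A→Well C) = (-642.6, 1979.9, 2825).
So ∂z/∂x = −n_x/n_z = 0.22747 and ∂z/∂y = −n_y/n_z = −0.70085.
Intercept c from Well A: 9.9 − 30.25 + 155.59 = 135.24.
At (383, 192): z_contact = 87.12 − 134.56 + 135.24 = 87.79 m.
Depth below ground = 163.2 − 87.79 = 75.4 m.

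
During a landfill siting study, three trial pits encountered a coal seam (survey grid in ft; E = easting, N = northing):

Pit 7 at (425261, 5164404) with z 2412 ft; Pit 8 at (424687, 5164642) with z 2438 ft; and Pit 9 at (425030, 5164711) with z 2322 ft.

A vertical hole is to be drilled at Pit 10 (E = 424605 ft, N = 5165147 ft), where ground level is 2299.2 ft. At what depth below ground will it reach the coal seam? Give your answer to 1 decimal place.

Two edge vectors: Pit 7→Pit 8 = (-574, 238, 26), Pit 7→Pit 9 = (-231, 307, -90).
Normal n = (Pit 7→Pit 8) × (Pit 7→Pit 9) = (-29402, -57666, -121240).
So ∂z/∂E = −n_x/n_z = −0.242510723 and ∂z/∂N = −n_y/n_z = −0.475635104.
Intercept c from Pit 7: 2412 + 103130.35 + 2456371.83 = 2561914.19.
At (424605, 5165147): z_contact = −102971.27 − 2456725.23 + 2561914.19 = 2217.69 ft.
Depth below ground = 2299.2 − 2217.69 = 81.5 ft.

81.5 ft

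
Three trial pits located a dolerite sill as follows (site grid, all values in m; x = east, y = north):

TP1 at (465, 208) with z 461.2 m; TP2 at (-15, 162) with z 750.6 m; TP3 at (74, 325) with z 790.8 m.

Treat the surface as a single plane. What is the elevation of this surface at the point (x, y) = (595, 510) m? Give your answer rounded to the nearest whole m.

559 m

Let the plane be z = a·x + b·y + c.
TP2−TP1: −480a − 46b = 289.4;  TP3−TP1: −391a + 117b = 329.6.
Solving gives a = −0.66115, b = 0.60762.
Then c = 461.2 − a·465 − b·208 = 642.25.
At (595, 510): z = −393.4 + 309.9 + 642.25 = 558.8 m.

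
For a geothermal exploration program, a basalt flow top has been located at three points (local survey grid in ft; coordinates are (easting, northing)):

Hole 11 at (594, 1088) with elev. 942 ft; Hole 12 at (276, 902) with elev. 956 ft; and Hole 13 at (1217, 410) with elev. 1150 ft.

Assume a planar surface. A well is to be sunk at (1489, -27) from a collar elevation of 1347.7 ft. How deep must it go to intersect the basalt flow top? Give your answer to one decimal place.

75.0 ft

Let the plane be z = a·E + b·N + c.
Hole 12−Hole 11: −318a − 186b = 14;  Hole 13−Hole 11: 623a − 678b = 208.
Solving gives a = 0.088077, b = −0.225852.
Then c = 942 − a·594 − b·1088 = 1135.41.
At (1489, -27): z_contact = 131.15 + 6.10 + 1135.41 = 1272.65 ft.
Depth below ground = 1347.7 − 1272.65 = 75.0 ft.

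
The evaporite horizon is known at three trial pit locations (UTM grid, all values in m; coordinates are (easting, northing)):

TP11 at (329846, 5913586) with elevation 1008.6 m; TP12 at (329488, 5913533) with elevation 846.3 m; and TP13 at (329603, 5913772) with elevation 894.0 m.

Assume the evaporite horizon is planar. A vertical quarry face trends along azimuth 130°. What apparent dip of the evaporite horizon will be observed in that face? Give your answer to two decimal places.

19.92°

Two edge vectors: TP11→TP12 = (-358, -53, -162.3), TP11→TP13 = (-243, 186, -114.6).
Normal n = (TP11→TP12) × (TP11→TP13) = (36261.6, -1587.9, -79467).
So ∂z/∂E = −n_x/n_z = 0.45631 and ∂z/∂N = −n_y/n_z = −0.01998.
Unit vector along 130° is (sin 130°, cos 130°) = (0.7660, -0.6428).
Slope in that direction = a·(0.7660) + b·(-0.6428) = 0.36240.
Apparent dip = arctan|0.36240| = 19.92° (true dip is 24.5°, so apparent ≤ true as expected).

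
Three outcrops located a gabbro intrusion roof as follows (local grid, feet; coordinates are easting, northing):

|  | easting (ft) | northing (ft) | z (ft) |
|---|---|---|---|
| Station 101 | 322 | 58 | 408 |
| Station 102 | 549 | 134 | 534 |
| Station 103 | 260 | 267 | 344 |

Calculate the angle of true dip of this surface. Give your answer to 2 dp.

31.46°

Let the plane be z = a·easting + b·northing + c.
Station 102−Station 101: 227a + 76b = 126;  Station 103−Station 101: −62a + 209b = −64.
Solving gives a = 0.59818, b = −0.12877.
Gradient magnitude |∇z| = √(a² + b²) = √(0.35782 + 0.01658) = 0.61188.
True dip = arctan(0.61188) = 31.46°, dipping toward WNW (azimuth ≈ 282°).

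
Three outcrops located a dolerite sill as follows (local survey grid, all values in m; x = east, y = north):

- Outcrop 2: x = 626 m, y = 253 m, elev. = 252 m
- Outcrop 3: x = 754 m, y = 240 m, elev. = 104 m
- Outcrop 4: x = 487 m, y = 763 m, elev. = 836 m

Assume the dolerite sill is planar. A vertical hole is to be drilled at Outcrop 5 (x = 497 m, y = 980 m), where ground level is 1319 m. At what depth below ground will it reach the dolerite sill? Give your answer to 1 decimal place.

308.5 m

Two edge vectors: Outcrop 2→Outcrop 3 = (128, -13, -148), Outcrop 2→Outcrop 4 = (-139, 510, 584).
Normal n = (Outcrop 2→Outcrop 3) × (Outcrop 2→Outcrop 4) = (67888, -54180, 63473).
So ∂z/∂x = −n_x/n_z = −1.06956 and ∂z/∂y = −n_y/n_z = 0.85359.
Intercept c from Outcrop 2: 252 + 669.54 − 215.96 = 705.58.
At (497, 980): z_contact = −531.57 + 836.52 + 705.58 = 1010.53 m.
Depth below ground = 1319 − 1010.53 = 308.5 m.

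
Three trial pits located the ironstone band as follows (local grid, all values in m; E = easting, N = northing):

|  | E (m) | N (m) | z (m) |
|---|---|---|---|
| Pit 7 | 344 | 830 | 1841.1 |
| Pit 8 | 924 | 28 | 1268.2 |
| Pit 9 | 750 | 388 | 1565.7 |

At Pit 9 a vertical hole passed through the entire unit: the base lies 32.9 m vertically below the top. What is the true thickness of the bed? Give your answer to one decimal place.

Two edge vectors: Pit 7→Pit 8 = (580, -802, -572.9), Pit 7→Pit 9 = (406, -442, -275.4).
Normal n = (Pit 7→Pit 8) × (Pit 7→Pit 9) = (-32351, -72865.4, 69252).
So ∂z/∂E = −n_x/n_z = 0.46715 and ∂z/∂N = −n_y/n_z = 1.05218.
|∇z| = √(a²+b²) = 1.15122, so dip δ = arctan(1.15122) = 49.02°.
True thickness = vertical thickness × cos δ = 32.9 × cos 49.02° = 21.6 m.

21.6 m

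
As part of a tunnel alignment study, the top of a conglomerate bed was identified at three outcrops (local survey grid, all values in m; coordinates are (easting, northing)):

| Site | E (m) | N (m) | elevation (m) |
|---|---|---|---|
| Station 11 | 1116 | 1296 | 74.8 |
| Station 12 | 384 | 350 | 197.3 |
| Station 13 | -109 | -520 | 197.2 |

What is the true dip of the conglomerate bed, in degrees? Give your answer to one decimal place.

Two edge vectors: Station 11→Station 12 = (-732, -946, 122.5), Station 11→Station 13 = (-1225, -1816, 122.4).
Normal n = (Station 11→Station 12) × (Station 11→Station 13) = (106669.6, -60465.7, 170462).
So ∂z/∂E = −n_x/n_z = −0.62577 and ∂z/∂N = −n_y/n_z = 0.35472.
Gradient magnitude |∇z| = √(a² + b²) = √(0.39159 + 0.12582) = 0.71931.
True dip = arctan(0.71931) = 35.7°, dipping toward ESE (azimuth ≈ 120°).

35.7°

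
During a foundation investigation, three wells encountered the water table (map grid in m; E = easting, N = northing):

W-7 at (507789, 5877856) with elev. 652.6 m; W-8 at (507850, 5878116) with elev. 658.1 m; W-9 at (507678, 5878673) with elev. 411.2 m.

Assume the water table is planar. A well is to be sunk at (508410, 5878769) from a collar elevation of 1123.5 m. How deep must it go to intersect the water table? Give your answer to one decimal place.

103.9 m

Two edge vectors: W-7→W-8 = (61, 260, 5.5), W-7→W-9 = (-111, 817, -241.4).
Normal n = (W-7→W-8) × (W-7→W-9) = (-67257.5, 14114.9, 78697).
So ∂z/∂E = −n_x/n_z = 0.854638677 and ∂z/∂N = −n_y/n_z = −0.179357536.
Intercept c from W-7: 652.6 − 433976.12 + 1054237.77 = 620914.25.
At (508410, 5878769): z_contact = 434506.85 − 1054401.52 + 620914.25 = 1019.58 m.
Depth below ground = 1123.5 − 1019.58 = 103.9 m.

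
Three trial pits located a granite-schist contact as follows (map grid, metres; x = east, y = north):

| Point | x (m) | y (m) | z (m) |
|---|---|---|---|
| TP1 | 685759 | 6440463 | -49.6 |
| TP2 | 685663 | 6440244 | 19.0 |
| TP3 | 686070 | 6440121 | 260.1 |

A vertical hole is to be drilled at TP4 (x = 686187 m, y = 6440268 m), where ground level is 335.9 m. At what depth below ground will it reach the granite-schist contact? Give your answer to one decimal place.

Let the plane be z = a·x + b·y + c.
TP2−TP1: −96a − 219b = 68.6;  TP3−TP1: 311a − 342b = 309.7.
Solving gives a = 0.439495349, b = −0.505897504.
Then c = -49.6 − a·685759 − b·6440463 = 2956776.67.
At (686187, 6440268): z_contact = 301575.99 − 3258115.51 + 2956776.67 = 237.15 m.
Depth below ground = 335.9 − 237.15 = 98.7 m.

98.7 m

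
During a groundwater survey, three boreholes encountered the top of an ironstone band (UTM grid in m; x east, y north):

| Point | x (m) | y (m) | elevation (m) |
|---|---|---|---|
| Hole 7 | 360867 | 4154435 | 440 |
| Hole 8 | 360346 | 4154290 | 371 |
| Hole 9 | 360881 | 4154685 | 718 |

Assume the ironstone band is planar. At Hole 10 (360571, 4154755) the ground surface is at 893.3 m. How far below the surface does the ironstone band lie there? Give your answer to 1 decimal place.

41.0 m

Two edge vectors: Hole 7→Hole 8 = (-521, -145, -69), Hole 7→Hole 9 = (14, 250, 278).
Normal n = (Hole 7→Hole 8) × (Hole 7→Hole 9) = (-23060, 143872, -128220).
So ∂z/∂x = −n_x/n_z = −0.179847138 and ∂z/∂y = −n_y/n_z = 1.122071440.
Intercept c from Hole 7: 440 + 64900.90 − 4661572.86 = −4596231.96.
At (360571, 4154755): z_contact = −64847.66 + 4661931.92 − 4596231.96 = 852.30 m.
Depth below ground = 893.3 − 852.30 = 41.0 m.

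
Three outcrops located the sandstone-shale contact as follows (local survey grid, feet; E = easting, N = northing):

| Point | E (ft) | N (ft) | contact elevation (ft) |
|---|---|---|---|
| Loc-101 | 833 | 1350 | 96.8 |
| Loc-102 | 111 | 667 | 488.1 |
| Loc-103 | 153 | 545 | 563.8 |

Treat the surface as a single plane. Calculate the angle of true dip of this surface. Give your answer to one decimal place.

31.4°

Let the plane be z = a·E + b·N + c.
Loc-102−Loc-101: −722a − 683b = 391.3;  Loc-103−Loc-101: −680a − 805b = 467.
Solving gives a = 0.03395, b = −0.60880.
Gradient magnitude |∇z| = √(a² + b²) = √(0.00115 + 0.37064) = 0.60975.
True dip = arctan(0.60975) = 31.4°, dipping toward N (azimuth ≈ 357°).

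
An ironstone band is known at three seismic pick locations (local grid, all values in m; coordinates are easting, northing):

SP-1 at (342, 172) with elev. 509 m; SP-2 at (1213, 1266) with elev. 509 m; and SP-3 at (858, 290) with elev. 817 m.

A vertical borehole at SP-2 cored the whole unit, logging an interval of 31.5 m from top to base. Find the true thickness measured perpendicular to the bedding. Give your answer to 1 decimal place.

Let the plane be z = a·easting + b·northing + c.
SP-2−SP-1: 871a + 1094b = 0;  SP-3−SP-1: 516a + 118b = 308.
Solving gives a = 0.72977, b = −0.58101.
|∇z| = √(a²+b²) = 0.93281, so dip δ = arctan(0.93281) = 43.01°.
True thickness = vertical thickness × cos δ = 31.5 × cos 43.01° = 23.0 m.

23.0 m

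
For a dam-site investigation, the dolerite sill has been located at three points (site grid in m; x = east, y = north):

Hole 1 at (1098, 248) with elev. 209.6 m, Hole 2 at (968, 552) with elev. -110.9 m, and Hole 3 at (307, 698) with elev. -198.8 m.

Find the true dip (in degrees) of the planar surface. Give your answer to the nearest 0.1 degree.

Two edge vectors: Hole 1→Hole 2 = (-130, 304, -320.5), Hole 1→Hole 3 = (-791, 450, -408.4).
Normal n = (Hole 1→Hole 2) × (Hole 1→Hole 3) = (20071.4, 200423.5, 181964).
So ∂z/∂x = −n_x/n_z = −0.11030 and ∂z/∂y = −n_y/n_z = −1.10145.
Gradient magnitude |∇z| = √(a² + b²) = √(0.01217 + 1.21318) = 1.10696.
True dip = arctan(1.10696) = 47.9°, dipping toward N (azimuth ≈ 006°).

47.9°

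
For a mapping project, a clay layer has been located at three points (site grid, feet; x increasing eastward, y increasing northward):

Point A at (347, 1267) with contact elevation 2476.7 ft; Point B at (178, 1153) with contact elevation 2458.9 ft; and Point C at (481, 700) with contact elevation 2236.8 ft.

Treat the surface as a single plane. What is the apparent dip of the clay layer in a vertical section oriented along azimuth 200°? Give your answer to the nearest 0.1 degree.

17.2°

Two edge vectors: Point A→Point B = (-169, -114, -17.8), Point A→Point C = (134, -567, -239.9).
Normal n = (Point A→Point B) × (Point A→Point C) = (17256, -42928.3, 111099).
So ∂z/∂x = −n_x/n_z = −0.15532 and ∂z/∂y = −n_y/n_z = 0.38640.
Unit vector along 200° is (sin 200°, cos 200°) = (-0.3420, -0.9397).
Slope in that direction = a·(-0.3420) + b·(-0.9397) = −0.30997.
Apparent dip = arctan|0.30997| = 17.2° (true dip is 22.6°, so apparent ≤ true as expected).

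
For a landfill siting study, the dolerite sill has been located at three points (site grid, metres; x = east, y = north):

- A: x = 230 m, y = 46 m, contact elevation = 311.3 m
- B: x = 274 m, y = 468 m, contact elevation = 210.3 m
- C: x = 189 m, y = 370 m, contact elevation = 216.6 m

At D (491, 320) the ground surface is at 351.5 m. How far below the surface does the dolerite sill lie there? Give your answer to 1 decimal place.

Let the plane be z = a·x + b·y + c.
B−A: 44a + 422b = −101;  C−A: −41a + 324b = −94.7.
Solving gives a = 0.22940, b = −0.26325.
Then c = 311.3 − a·230 − b·46 = 270.65.
At (491, 320): z_contact = 112.64 − 84.24 + 270.65 = 299.04 m.
Depth below ground = 351.5 − 299.04 = 52.5 m.

52.5 m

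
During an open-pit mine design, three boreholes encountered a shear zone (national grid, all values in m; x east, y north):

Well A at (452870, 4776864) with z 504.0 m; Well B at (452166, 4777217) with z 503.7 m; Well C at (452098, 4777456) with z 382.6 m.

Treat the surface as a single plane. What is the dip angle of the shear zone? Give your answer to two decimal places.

Two edge vectors: Well A→Well B = (-704, 353, -0.3), Well A→Well C = (-772, 592, -121.4).
Normal n = (Well A→Well B) × (Well A→Well C) = (-42676.6, -85234, -144252).
So ∂z/∂x = −n_x/n_z = −0.29585 and ∂z/∂y = −n_y/n_z = −0.59087.
Gradient magnitude |∇z| = √(a² + b²) = √(0.08753 + 0.34913) = 0.66080.
True dip = arctan(0.66080) = 33.46°, dipping toward NNE (azimuth ≈ 027°).

33.46°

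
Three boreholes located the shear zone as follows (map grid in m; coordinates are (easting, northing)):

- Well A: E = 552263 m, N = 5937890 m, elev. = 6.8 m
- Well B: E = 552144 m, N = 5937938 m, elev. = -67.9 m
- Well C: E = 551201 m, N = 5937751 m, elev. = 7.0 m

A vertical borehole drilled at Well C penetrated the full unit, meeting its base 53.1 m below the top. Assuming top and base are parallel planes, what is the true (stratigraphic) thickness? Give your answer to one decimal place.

34.2 m

Two edge vectors: Well A→Well B = (-119, 48, -74.7), Well A→Well C = (-1062, -139, 0.2).
Normal n = (Well A→Well B) × (Well A→Well C) = (-10373.7, 79355.2, 67517).
So ∂z/∂E = −n_x/n_z = 0.15365 and ∂z/∂N = −n_y/n_z = −1.17534.
|∇z| = √(a²+b²) = 1.18534, so dip δ = arctan(1.18534) = 49.85°.
True thickness = vertical thickness × cos δ = 53.1 × cos 49.85° = 34.2 m.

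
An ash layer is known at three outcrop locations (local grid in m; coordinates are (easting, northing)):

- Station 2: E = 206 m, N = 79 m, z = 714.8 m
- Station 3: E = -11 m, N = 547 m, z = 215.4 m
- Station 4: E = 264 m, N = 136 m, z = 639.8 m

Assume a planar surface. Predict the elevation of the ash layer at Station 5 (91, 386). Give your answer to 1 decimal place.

382.6 m

Two edge vectors: Station 2→Station 3 = (-217, 468, -499.4), Station 2→Station 4 = (58, 57, -75).
Normal n = (Station 2→Station 3) × (Station 2→Station 4) = (-6634.2, -45240.2, -39513).
So ∂z/∂E = −n_x/n_z = −0.16790 and ∂z/∂N = −n_y/n_z = −1.14494.
Intercept c from Station 2: 714.8 + 34.59 + 90.45 = 839.84.
At (91, 386): z = −15.3 − 441.9 + 839.84 = 382.6 m.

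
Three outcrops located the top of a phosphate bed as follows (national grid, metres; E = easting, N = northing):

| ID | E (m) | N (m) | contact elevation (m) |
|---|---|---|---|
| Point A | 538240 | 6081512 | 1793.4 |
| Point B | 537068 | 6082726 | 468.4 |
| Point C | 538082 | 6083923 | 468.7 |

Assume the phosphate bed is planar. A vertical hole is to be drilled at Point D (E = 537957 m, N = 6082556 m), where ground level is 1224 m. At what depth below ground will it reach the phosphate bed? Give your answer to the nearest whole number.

Let the plane be z = a·E + b·N + c.
Point B−Point A: −1172a + 1214b = −1325;  Point C−Point A: −158a + 2411b = −1324.7.
Solving gives a = 0.60230124, b = −0.50996947.
Then c = 1793.4 − a·538240 − b·6081512 = 2778996.26.
At (537957, 6082556): z_contact = 324012.2 − 3101917.9 + 2778996.26 = 1090.5 m.
Depth below ground = 1224 − 1090.5 = 133 m.

133 m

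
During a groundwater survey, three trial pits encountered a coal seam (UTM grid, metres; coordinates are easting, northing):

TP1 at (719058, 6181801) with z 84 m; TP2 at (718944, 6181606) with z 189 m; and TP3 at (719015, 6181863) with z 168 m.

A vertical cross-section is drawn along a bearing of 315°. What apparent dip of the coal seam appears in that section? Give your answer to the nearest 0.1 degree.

52.0°

Two edge vectors: TP1→TP2 = (-114, -195, 105), TP1→TP3 = (-43, 62, 84).
Normal n = (TP1→TP2) × (TP1→TP3) = (-22890, 5061, -15453).
So ∂z/∂easting = −n_x/n_z = −1.48127 and ∂z/∂northing = −n_y/n_z = 0.32751.
Unit vector along 315° is (sin 315°, cos 315°) = (-0.7071, 0.7071).
Slope in that direction = a·(-0.7071) + b·(0.7071) = 1.27900.
Apparent dip = arctan|1.27900| = 52.0° (true dip is 56.6°, so apparent ≤ true as expected).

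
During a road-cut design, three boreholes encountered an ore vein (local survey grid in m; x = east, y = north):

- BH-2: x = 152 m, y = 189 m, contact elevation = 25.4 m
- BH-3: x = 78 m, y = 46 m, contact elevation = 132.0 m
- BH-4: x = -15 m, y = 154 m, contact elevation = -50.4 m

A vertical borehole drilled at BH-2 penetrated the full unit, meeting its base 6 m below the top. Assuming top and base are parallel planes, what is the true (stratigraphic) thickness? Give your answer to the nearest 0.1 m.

3.7 m

Let the plane be z = a·x + b·y + c.
BH-3−BH-2: −74a − 143b = 106.6;  BH-4−BH-2: −167a − 35b = −75.8.
Solving gives a = 0.68435, b = −1.09959.
|∇z| = √(a²+b²) = 1.29516, so dip δ = arctan(1.29516) = 52.33°.
True thickness = vertical thickness × cos δ = 6 × cos 52.33° = 3.7 m.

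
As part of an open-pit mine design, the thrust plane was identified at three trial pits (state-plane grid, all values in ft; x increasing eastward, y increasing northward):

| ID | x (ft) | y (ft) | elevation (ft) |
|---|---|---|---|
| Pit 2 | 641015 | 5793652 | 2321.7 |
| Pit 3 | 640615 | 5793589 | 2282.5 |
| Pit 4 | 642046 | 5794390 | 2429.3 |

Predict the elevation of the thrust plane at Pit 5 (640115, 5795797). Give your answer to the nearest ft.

2260 ft

Let the plane be z = a·x + b·y + c.
Pit 3−Pit 2: −400a − 63b = −39.2;  Pit 4−Pit 2: 1031a + 738b = 107.6.
Solving gives a = 0.09620451, b = 0.01139993.
Then c = 2321.7 − a·641015 − b·5793652 = −125394.07.
At (640115, 5795797): z = 61582.0 + 66071.7 − 125394.07 = 2259.6 ft.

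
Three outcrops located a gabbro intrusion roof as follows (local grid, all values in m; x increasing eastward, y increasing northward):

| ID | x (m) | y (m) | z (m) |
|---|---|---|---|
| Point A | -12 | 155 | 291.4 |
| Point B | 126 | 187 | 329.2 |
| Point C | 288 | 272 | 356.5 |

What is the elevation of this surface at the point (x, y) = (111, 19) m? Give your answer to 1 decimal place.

Two edge vectors: Point A→Point B = (138, 32, 37.8), Point A→Point C = (300, 117, 65.1).
Normal n = (Point A→Point B) × (Point A→Point C) = (-2339.4, 2356.2, 6546).
So ∂z/∂x = −n_x/n_z = 0.35738 and ∂z/∂y = −n_y/n_z = −0.35995.
Intercept c from Point A: 291.4 + 4.29 + 55.79 = 351.48.
At (111, 19): z = 39.7 − 6.8 + 351.48 = 384.3 m.

384.3 m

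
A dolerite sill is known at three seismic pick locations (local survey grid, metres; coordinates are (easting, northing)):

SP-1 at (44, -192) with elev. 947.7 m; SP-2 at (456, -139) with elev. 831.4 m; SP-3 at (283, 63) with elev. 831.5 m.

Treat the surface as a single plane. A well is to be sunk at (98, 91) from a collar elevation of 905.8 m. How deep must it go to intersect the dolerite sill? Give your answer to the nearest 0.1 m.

Two edge vectors: SP-1→SP-2 = (412, 53, -116.3), SP-1→SP-3 = (239, 255, -116.2).
Normal n = (SP-1→SP-2) × (SP-1→SP-3) = (23497.9, 20078.7, 92393).
So ∂z/∂E = −n_x/n_z = −0.25433 and ∂z/∂N = −n_y/n_z = −0.21732.
Intercept c from SP-1: 947.7 + 11.19 − 41.73 = 917.17.
At (98, 91): z_contact = −24.92 − 19.78 + 917.17 = 872.47 m.
Depth below ground = 905.8 − 872.47 = 33.3 m.

33.3 m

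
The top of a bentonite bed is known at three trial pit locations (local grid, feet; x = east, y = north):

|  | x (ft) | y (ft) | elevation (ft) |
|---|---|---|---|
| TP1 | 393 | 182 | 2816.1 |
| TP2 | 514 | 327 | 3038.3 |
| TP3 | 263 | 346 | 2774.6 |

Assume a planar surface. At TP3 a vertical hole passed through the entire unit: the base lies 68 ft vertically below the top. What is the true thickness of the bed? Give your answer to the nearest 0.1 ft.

42.3 ft

Two edge vectors: TP1→TP2 = (121, 145, 222.2), TP1→TP3 = (-130, 164, -41.5).
Normal n = (TP1→TP2) × (TP1→TP3) = (-42458.3, -23864.5, 38694).
So ∂z/∂x = −n_x/n_z = 1.09728 and ∂z/∂y = −n_y/n_z = 0.61675.
|∇z| = √(a²+b²) = 1.25873, so dip δ = arctan(1.25873) = 51.53°.
True thickness = vertical thickness × cos δ = 68 × cos 51.53° = 42.3 ft.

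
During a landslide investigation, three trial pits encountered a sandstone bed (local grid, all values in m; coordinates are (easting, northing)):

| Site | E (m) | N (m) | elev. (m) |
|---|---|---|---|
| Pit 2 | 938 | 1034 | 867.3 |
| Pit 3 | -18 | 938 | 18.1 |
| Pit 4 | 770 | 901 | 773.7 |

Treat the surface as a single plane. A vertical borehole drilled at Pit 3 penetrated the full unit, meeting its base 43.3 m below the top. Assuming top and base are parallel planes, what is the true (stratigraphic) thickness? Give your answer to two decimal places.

Let the plane be z = a·E + b·N + c.
Pit 3−Pit 2: −956a − 96b = −849.2;  Pit 4−Pit 2: −168a − 133b = −93.6.
Solving gives a = 0.93639, b = −0.47905.
|∇z| = √(a²+b²) = 1.05181, so dip δ = arctan(1.05181) = 46.45°.
True thickness = vertical thickness × cos δ = 43.3 × cos 46.45° = 29.84 m.

29.84 m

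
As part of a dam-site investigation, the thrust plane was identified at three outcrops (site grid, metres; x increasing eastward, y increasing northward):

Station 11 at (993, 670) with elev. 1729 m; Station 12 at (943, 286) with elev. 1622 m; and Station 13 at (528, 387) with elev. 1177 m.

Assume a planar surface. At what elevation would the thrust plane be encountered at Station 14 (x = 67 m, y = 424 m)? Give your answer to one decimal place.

672.5 m

Let the plane be z = a·x + b·y + c.
Station 12−Station 11: −50a − 384b = −107;  Station 13−Station 11: −465a − 283b = −552.
Solving gives a = 1.10508, b = 0.13475.
Then c = 1729 − a·993 − b·670 = 541.37.
At (67, 424): z = 74.0 + 57.1 + 541.37 = 672.5 m.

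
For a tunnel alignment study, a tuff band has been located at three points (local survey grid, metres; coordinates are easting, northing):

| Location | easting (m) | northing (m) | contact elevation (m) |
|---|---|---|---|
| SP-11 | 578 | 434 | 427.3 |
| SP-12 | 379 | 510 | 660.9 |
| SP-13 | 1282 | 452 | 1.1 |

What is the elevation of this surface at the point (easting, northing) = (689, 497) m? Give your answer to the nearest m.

Let the plane be z = a·easting + b·northing + c.
SP-12−SP-11: −199a + 76b = 233.6;  SP-13−SP-11: 704a + 18b = −426.2.
Solving gives a = −0.64107, b = 1.39510.
Then c = 427.3 − a·578 − b·434 = 192.36.
At (689, 497): z = −441.7 + 693.4 + 192.36 = 444.0 m.

444 m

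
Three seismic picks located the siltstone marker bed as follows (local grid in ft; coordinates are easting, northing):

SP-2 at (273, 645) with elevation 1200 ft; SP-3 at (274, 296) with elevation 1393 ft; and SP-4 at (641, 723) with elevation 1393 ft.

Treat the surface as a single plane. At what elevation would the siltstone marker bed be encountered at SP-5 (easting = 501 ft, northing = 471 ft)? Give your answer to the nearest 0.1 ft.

1442.1 ft

Let the plane be z = a·easting + b·northing + c.
SP-3−SP-2: 1a − 349b = 193;  SP-4−SP-2: 368a + 78b = 193.
Solving gives a = 0.64128, b = −0.55117.
Then c = 1200 − a·273 − b·645 = 1380.44.
At (501, 471): z = 321.3 − 259.6 + 1380.44 = 1442.1 ft.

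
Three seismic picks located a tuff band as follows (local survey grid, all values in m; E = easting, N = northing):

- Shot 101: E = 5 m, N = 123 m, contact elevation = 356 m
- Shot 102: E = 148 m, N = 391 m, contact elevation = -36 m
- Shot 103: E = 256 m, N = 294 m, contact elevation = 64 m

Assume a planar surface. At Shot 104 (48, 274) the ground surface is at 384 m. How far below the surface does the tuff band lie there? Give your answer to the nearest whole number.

Let the plane be z = a·E + b·N + c.
Shot 102−Shot 101: 143a + 268b = −392;  Shot 103−Shot 101: 251a + 171b = −292.
Solving gives a = −0.26215, b = −1.32281.
Then c = 356 − a·5 − b·123 = 520.02.
At (48, 274): z_contact = −12.6 − 362.4 + 520.02 = 145.0 m.
Depth below ground = 384 − 145.0 = 239 m.

239 m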